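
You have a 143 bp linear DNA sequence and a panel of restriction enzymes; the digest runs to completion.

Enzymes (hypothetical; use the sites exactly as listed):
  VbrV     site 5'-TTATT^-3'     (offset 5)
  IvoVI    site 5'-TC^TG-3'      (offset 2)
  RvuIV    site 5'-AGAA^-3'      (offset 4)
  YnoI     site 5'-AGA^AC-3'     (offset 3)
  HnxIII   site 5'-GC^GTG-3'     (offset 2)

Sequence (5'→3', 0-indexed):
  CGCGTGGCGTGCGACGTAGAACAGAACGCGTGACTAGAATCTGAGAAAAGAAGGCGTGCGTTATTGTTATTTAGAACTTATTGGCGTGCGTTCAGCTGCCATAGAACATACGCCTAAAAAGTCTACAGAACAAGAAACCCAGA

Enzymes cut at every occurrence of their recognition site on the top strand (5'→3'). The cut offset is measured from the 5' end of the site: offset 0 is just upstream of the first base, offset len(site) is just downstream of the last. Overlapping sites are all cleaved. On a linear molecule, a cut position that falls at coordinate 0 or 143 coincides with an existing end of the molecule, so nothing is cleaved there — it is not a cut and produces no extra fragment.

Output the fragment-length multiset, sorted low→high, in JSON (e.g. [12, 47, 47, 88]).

Per-enzyme occurrences:
  VbrV TTATT/5: at [60, 66, 77] ⇒ [65, 71, 82]
  IvoVI TCTG/2: at [39] ⇒ [41]
  RvuIV AGAA/4: at [17, 22, 35, 43, 48, 72, 102, 126, 132] ⇒ [21, 26, 39, 47, 52, 76, 106, 130, 136]
  YnoI AGAAC/3: at [17, 22, 72, 102, 126] ⇒ [20, 25, 75, 105, 129]
  HnxIII GCGTG/2: at [1, 6, 27, 53, 83] ⇒ [3, 8, 29, 55, 85]

Pooled cuts: [3, 8, 20, 21, 25, 26, 29, 39, 41, 47, 52, 55, 65, 71, 75, 76, 82, 85, 105, 106, 129, 130, 136]

Fragment lengths:
  [0,3): 3 bp
  [3,8): 5 bp
  [8,20): 12 bp
  [20,21): 1 bp
  [21,25): 4 bp
  [25,26): 1 bp
  [26,29): 3 bp
  [29,39): 10 bp
  [39,41): 2 bp
  [41,47): 6 bp
  [47,52): 5 bp
  [52,55): 3 bp
  [55,65): 10 bp
  [65,71): 6 bp
  [71,75): 4 bp
  [75,76): 1 bp
  [76,82): 6 bp
  [82,85): 3 bp
  [85,105): 20 bp
  [105,106): 1 bp
  [106,129): 23 bp
  [129,130): 1 bp
  [130,136): 6 bp
  [136,143): 7 bp

[1,1,1,1,1,2,3,3,3,3,4,4,5,5,6,6,6,6,7,10,10,12,20,23]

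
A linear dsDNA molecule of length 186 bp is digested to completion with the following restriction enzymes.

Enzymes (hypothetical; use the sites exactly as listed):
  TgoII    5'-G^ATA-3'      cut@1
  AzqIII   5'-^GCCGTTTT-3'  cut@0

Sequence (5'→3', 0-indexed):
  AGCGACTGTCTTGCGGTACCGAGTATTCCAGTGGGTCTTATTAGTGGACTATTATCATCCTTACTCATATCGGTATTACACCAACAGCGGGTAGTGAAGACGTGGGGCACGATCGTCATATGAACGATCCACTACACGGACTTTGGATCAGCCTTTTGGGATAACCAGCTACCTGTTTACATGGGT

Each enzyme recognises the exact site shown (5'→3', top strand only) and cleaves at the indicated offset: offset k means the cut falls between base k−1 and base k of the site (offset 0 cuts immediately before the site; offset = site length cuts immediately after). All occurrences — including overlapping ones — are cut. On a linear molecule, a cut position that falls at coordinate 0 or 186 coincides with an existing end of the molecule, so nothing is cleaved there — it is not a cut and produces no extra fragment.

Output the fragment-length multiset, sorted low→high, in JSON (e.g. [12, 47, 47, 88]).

[26,160]

Scan for sites:
  TgoII GATA/1: at [159] ⇒ [160]
  AzqIII (GCCGTTTT, off=0): no sites

All cut coordinates (distinct, sorted): [160]

Fragment lengths:
  [0,160): 160 bp
  [160,186): 26 bp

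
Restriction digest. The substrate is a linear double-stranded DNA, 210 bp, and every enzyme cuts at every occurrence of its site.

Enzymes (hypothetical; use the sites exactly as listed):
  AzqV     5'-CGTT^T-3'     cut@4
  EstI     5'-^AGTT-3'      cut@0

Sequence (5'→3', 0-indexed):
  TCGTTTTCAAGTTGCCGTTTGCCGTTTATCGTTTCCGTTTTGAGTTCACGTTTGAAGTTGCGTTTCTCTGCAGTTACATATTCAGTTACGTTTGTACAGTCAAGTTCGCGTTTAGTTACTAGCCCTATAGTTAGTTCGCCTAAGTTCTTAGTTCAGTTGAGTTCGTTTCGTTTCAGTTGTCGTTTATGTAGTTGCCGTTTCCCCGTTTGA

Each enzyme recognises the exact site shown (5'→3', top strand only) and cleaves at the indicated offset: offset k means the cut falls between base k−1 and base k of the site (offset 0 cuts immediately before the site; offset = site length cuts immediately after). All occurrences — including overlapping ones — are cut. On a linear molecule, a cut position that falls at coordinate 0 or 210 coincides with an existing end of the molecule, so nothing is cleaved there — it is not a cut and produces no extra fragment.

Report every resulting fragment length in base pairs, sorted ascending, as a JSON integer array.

Per-enzyme occurrences:
  AzqV CGTTT/4: at [1, 15, 22, 29, 35, 48, 60, 88, 108, 163, 168, 180, 195, 203] ⇒ [5, 19, 26, 33, 39, 52, 64, 92, 112, 167, 172, 184, 199, 207]
  EstI AGTT/0: at [9, 42, 55, 71, 83, 102, 113, 128, 132, 142, 149, 154, 159, 174, 189] ⇒ [9, 42, 55, 71, 83, 102, 113, 128, 132, 142, 149, 154, 159, 174, 189]

Pooled cuts: [5, 9, 19, 26, 33, 39, 42, 52, 55, 64, 71, 83, 92, 102, 112, 113, 128, 132, 142, 149, 154, 159, 167, 172, 174, 184, 189, 199, 207]

Fragment lengths:
  [0,5): 5 bp
  [5,9): 4 bp
  [9,19): 10 bp
  [19,26): 7 bp
  [26,33): 7 bp
  [33,39): 6 bp
  [39,42): 3 bp
  [42,52): 10 bp
  [52,55): 3 bp
  [55,64): 9 bp
  [64,71): 7 bp
  [71,83): 12 bp
  [83,92): 9 bp
  [92,102): 10 bp
  [102,112): 10 bp
  [112,113): 1 bp
  [113,128): 15 bp
  [128,132): 4 bp
  [132,142): 10 bp
  [142,149): 7 bp
  [149,154): 5 bp
  [154,159): 5 bp
  [159,167): 8 bp
  [167,172): 5 bp
  [172,174): 2 bp
  [174,184): 10 bp
  [184,189): 5 bp
  [189,199): 10 bp
  [199,207): 8 bp
  [207,210): 3 bp

[1,2,3,3,3,4,4,5,5,5,5,5,6,7,7,7,7,8,8,9,9,10,10,10,10,10,10,10,12,15]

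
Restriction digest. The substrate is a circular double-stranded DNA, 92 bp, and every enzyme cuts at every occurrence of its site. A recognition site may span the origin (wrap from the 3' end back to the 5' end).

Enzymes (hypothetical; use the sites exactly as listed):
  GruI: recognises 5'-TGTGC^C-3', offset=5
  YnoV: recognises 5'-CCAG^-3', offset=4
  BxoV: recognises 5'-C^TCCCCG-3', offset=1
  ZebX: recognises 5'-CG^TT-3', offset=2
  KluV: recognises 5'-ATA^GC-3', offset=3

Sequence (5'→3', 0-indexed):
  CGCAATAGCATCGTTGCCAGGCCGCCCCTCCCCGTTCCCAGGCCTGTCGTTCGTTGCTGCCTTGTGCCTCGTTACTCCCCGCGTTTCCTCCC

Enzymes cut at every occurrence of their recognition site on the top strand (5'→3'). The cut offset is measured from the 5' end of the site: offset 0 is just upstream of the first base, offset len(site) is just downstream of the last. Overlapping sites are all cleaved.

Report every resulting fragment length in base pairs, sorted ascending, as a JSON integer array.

Site scan:
  GruI (TGTGCC, off=5): starts [62] → cuts [67]
  YnoV (CCAG, off=4): starts [16, 37] → cuts [20, 41]
  BxoV (CTCCCCG, off=1): starts [27, 74, 87] → cuts [28, 75, 88]
  ZebX (CGTT, off=2): starts [11, 32, 47, 51, 69, 81] → cuts [13, 34, 49, 53, 71, 83]
  KluV (ATAGC, off=3): starts [4] → cuts [7]

All cut coordinates (distinct, sorted): [7, 13, 20, 28, 34, 41, 49, 53, 67, 71, 75, 83, 88]

Fragments:
  7→13: 6 bp
  13→20: 7 bp
  20→28: 8 bp
  28→34: 6 bp
  34→41: 7 bp
  41→49: 8 bp
  49→53: 4 bp
  53→67: 14 bp
  67→71: 4 bp
  71→75: 4 bp
  75→83: 8 bp
  83→88: 5 bp
  88→7 (wrap): 92-88+7 = 11 bp

[4,4,4,5,6,6,7,7,8,8,8,11,14]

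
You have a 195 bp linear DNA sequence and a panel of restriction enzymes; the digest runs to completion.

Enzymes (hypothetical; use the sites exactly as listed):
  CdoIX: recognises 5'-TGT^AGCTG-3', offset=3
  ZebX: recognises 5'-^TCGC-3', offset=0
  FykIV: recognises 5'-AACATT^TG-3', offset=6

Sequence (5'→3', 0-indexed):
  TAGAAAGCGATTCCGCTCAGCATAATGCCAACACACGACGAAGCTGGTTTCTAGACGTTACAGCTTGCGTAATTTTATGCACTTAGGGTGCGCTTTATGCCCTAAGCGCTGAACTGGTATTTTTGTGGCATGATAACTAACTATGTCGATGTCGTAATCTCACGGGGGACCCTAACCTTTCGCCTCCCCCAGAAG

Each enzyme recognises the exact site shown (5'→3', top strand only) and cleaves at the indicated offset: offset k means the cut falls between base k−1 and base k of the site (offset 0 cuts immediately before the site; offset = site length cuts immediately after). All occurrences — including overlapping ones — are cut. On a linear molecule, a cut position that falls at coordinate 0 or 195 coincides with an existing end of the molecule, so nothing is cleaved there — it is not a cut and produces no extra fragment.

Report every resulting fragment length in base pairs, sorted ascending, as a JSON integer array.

Per-enzyme occurrences:
  CdoIX (TGTAGCTG, off=3): no sites
  ZebX TCGC/0: at [179] ⇒ [179]
  FykIV (AACATTTG, off=6): no sites

Pooled cuts: [179]

Fragments:
  [0,179): 179 bp
  [179,195): 16 bp

[16,179]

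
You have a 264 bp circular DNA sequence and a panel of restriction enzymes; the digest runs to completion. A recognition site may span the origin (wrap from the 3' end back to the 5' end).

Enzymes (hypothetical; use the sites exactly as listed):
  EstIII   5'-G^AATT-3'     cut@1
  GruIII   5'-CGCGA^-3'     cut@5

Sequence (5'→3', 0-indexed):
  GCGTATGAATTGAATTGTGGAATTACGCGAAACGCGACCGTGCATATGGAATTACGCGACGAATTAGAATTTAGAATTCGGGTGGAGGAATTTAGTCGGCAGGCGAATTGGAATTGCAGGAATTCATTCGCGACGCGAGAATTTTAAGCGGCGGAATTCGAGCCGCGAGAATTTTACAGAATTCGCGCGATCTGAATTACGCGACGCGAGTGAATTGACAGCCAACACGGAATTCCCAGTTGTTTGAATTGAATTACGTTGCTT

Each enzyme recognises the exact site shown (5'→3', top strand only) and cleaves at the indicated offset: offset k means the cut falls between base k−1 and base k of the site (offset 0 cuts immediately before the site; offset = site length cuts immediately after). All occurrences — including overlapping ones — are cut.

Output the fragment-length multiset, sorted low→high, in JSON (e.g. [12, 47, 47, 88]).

[1,1,2,3,4,5,5,5,5,6,6,7,7,8,9,10,10,10,10,11,12,13,14,14,15,16,17,18,20]

Scan for sites:
  EstIII (GAATT, off=1): starts [6, 11, 19, 48, 60, 66, 73, 87, 104, 110, 119, 138, 153, 168, 178, 193, 211, 229, 245, 250] → cuts [7, 12, 20, 49, 61, 67, 74, 88, 105, 111, 120, 139, 154, 169, 179, 194, 212, 230, 246, 251]
  GruIII (CGCGA, off=5): starts [25, 32, 54, 128, 133, 163, 185, 199, 204] → cuts [30, 37, 59, 133, 138, 168, 190, 204, 209]

All cut coordinates (distinct, sorted): [7, 12, 20, 30, 37, 49, 59, 61, 67, 74, 88, 105, 111, 120, 133, 138, 139, 154, 168, 169, 179, 190, 194, 204, 209, 212, 230, 246, 251]

Fragments:
  7→12: 5 bp
  12→20: 8 bp
  20→30: 10 bp
  30→37: 7 bp
  37→49: 12 bp
  49→59: 10 bp
  59→61: 2 bp
  61→67: 6 bp
  67→74: 7 bp
  74→88: 14 bp
  88→105: 17 bp
  105→111: 6 bp
  111→120: 9 bp
  120→133: 13 bp
  133→138: 5 bp
  138→139: 1 bp
  139→154: 15 bp
  154→168: 14 bp
  168→169: 1 bp
  169→179: 10 bp
  179→190: 11 bp
  190→194: 4 bp
  194→204: 10 bp
  204→209: 5 bp
  209→212: 3 bp
  212→230: 18 bp
  230→246: 16 bp
  246→251: 5 bp
  251→7 (wrap): 264-251+7 = 20 bp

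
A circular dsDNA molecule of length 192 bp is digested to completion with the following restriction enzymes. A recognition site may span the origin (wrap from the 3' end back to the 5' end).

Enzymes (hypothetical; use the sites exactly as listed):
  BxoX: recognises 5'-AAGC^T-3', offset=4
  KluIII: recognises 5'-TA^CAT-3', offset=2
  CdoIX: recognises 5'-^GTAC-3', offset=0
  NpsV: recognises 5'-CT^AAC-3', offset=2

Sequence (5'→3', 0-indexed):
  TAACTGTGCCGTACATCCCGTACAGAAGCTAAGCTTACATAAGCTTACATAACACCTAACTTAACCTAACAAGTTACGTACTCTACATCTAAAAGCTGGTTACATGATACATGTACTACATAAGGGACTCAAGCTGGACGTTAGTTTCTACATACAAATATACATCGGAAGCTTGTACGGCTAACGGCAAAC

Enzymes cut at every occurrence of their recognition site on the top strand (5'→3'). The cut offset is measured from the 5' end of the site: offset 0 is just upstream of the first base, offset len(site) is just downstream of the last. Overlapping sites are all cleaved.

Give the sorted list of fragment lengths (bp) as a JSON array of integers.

[2,3,3,3,3,5,6,6,6,7,7,8,8,9,10,10,10,10,10,11,11,12,16,16]

Site scan:
  BxoX (AAGCT, off=4): starts [25, 30, 40, 92, 130, 168] → cuts [29, 34, 44, 96, 134, 172]
  KluIII (TACAT, off=2): starts [11, 35, 45, 83, 100, 107, 116, 148, 160] → cuts [13, 37, 47, 85, 102, 109, 118, 150, 162]
  CdoIX (GTAC, off=0): starts [10, 19, 77, 112, 174] → cuts [10, 19, 77, 112, 174]
  NpsV (CTAAC, off=2): starts [55, 65, 180, 191] → cuts [1, 57, 67, 182]

Pooled cuts: [1, 10, 13, 19, 29, 34, 37, 44, 47, 57, 67, 77, 85, 96, 102, 109, 112, 118, 134, 150, 162, 172, 174, 182]

Fragment lengths:
  1→10: 9 bp
  10→13: 3 bp
  13→19: 6 bp
  19→29: 10 bp
  29→34: 5 bp
  34→37: 3 bp
  37→44: 7 bp
  44→47: 3 bp
  47→57: 10 bp
  57→67: 10 bp
  67→77: 10 bp
  77→85: 8 bp
  85→96: 11 bp
  96→102: 6 bp
  102→109: 7 bp
  109→112: 3 bp
  112→118: 6 bp
  118→134: 16 bp
  134→150: 16 bp
  150→162: 12 bp
  162→172: 10 bp
  172→174: 2 bp
  174→182: 8 bp
  182→1 (wrap): 192-182+1 = 11 bp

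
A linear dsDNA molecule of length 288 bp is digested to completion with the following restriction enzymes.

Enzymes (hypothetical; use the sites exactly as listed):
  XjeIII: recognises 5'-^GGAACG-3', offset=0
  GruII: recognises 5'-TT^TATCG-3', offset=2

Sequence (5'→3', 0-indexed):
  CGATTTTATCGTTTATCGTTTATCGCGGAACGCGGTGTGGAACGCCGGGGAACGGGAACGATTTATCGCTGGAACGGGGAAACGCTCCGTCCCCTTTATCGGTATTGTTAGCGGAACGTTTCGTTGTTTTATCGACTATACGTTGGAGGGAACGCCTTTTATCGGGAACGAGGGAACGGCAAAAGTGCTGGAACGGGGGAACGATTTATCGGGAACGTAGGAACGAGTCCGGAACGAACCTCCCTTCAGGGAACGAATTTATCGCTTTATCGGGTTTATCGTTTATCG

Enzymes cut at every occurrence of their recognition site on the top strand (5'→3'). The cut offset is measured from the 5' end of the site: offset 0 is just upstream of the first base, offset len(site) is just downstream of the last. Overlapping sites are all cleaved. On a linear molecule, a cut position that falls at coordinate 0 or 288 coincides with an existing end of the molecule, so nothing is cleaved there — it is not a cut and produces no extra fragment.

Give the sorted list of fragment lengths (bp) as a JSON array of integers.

Per-enzyme occurrences:
  XjeIII GGAACG/0: at [26, 38, 48, 54, 70, 112, 148, 164, 172, 189, 197, 211, 219, 230, 249] ⇒ [26, 38, 48, 54, 70, 112, 148, 164, 172, 189, 197, 211, 219, 230, 249]
  GruII TTTATCG/2: at [4, 11, 18, 61, 94, 127, 157, 204, 257, 265, 274, 281] ⇒ [6, 13, 20, 63, 96, 129, 159, 206, 259, 267, 276, 283]

All cut coordinates (distinct, sorted): [6, 13, 20, 26, 38, 48, 54, 63, 70, 96, 112, 129, 148, 159, 164, 172, 189, 197, 206, 211, 219, 230, 249, 259, 267, 276, 283]

Fragment lengths:
  [0,6): 6 bp
  [6,13): 7 bp
  [13,20): 7 bp
  [20,26): 6 bp
  [26,38): 12 bp
  [38,48): 10 bp
  [48,54): 6 bp
  [54,63): 9 bp
  [63,70): 7 bp
  [70,96): 26 bp
  [96,112): 16 bp
  [112,129): 17 bp
  [129,148): 19 bp
  [148,159): 11 bp
  [159,164): 5 bp
  [164,172): 8 bp
  [172,189): 17 bp
  [189,197): 8 bp
  [197,206): 9 bp
  [206,211): 5 bp
  [211,219): 8 bp
  [219,230): 11 bp
  [230,249): 19 bp
  [249,259): 10 bp
  [259,267): 8 bp
  [267,276): 9 bp
  [276,283): 7 bp
  [283,288): 5 bp

[5,5,5,6,6,6,7,7,7,7,8,8,8,8,9,9,9,10,10,11,11,12,16,17,17,19,19,26]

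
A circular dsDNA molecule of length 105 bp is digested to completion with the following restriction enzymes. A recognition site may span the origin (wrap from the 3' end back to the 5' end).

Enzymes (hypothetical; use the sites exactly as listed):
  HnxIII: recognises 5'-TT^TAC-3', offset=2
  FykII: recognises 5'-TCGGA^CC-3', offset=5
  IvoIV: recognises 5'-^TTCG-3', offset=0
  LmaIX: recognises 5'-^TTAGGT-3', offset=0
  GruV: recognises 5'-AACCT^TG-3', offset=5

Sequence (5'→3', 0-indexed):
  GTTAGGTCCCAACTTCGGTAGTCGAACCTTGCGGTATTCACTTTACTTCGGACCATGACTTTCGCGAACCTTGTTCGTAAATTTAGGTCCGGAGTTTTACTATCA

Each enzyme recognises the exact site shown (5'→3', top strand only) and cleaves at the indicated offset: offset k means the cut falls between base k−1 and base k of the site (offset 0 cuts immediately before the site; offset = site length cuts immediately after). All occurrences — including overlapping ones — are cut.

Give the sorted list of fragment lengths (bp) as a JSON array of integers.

[2,3,6,8,9,9,11,12,14,15,16]

Per-enzyme occurrences:
  HnxIII TTTAC/2: at [41, 95] ⇒ [43, 97]
  FykII TCGGACC/5: at [47] ⇒ [52]
  IvoIV TTCG/0: at [13, 46, 60, 73] ⇒ [13, 46, 60, 73]
  LmaIX TTAGGT/0: at [1, 82] ⇒ [1, 82]
  GruV AACCTTG/5: at [24, 66] ⇒ [29, 71]

Pooled cuts: [1, 13, 29, 43, 46, 52, 60, 71, 73, 82, 97]

Fragment lengths:
  1→13: 12 bp
  13→29: 16 bp
  29→43: 14 bp
  43→46: 3 bp
  46→52: 6 bp
  52→60: 8 bp
  60→71: 11 bp
  71→73: 2 bp
  73→82: 9 bp
  82→97: 15 bp
  97→1 (wrap): 105-97+1 = 9 bp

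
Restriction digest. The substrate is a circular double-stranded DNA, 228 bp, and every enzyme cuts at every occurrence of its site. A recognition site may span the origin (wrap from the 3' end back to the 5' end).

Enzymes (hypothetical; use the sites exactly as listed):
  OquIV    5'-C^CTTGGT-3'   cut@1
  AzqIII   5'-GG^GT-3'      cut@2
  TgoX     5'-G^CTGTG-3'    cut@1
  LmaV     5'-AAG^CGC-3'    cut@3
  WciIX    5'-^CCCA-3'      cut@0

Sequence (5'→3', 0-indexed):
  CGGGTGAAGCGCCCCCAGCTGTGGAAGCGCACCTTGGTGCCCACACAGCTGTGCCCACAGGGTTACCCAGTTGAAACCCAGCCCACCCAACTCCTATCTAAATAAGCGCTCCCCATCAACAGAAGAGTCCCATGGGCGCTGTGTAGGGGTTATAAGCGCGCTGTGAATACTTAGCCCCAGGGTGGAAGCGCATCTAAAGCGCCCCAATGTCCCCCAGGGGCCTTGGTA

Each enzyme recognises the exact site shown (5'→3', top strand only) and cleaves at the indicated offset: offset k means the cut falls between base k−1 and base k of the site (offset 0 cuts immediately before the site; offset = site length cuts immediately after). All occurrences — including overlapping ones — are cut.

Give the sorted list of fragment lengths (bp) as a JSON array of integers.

[3,4,4,4,4,5,5,5,5,5,6,6,7,7,8,8,9,9,9,10,10,10,10,11,11,15,17,21]

Per-enzyme occurrences:
  OquIV (CCTTGGT, off=1): starts [31, 220] → cuts [32, 221]
  AzqIII (GGGT, off=2): starts [1, 59, 146, 179] → cuts [3, 61, 148, 181]
  TgoX (GCTGTG, off=1): starts [17, 47, 137, 159] → cuts [18, 48, 138, 160]
  LmaV (AAGCGC, off=3): starts [6, 24, 103, 153, 185, 196] → cuts [9, 27, 106, 156, 188, 199]
  WciIX (CCCA, off=0): starts [13, 39, 53, 65, 76, 81, 85, 111, 128, 175, 202, 212] → cuts [13, 39, 53, 65, 76, 81, 85, 111, 128, 175, 202, 212]

All cut coordinates (distinct, sorted): [3, 9, 13, 18, 27, 32, 39, 48, 53, 61, 65, 76, 81, 85, 106, 111, 128, 138, 148, 156, 160, 175, 181, 188, 199, 202, 212, 221]

Fragments:
  3→9: 6 bp
  9→13: 4 bp
  13→18: 5 bp
  18→27: 9 bp
  27→32: 5 bp
  32→39: 7 bp
  39→48: 9 bp
  48→53: 5 bp
  53→61: 8 bp
  61→65: 4 bp
  65→76: 11 bp
  76→81: 5 bp
  81→85: 4 bp
  85→106: 21 bp
  106→111: 5 bp
  111→128: 17 bp
  128→138: 10 bp
  138→148: 10 bp
  148→156: 8 bp
  156→160: 4 bp
  160→175: 15 bp
  175→181: 6 bp
  181→188: 7 bp
  188→199: 11 bp
  199→202: 3 bp
  202→212: 10 bp
  212→221: 9 bp
  221→3 (wrap): 228-221+3 = 10 bp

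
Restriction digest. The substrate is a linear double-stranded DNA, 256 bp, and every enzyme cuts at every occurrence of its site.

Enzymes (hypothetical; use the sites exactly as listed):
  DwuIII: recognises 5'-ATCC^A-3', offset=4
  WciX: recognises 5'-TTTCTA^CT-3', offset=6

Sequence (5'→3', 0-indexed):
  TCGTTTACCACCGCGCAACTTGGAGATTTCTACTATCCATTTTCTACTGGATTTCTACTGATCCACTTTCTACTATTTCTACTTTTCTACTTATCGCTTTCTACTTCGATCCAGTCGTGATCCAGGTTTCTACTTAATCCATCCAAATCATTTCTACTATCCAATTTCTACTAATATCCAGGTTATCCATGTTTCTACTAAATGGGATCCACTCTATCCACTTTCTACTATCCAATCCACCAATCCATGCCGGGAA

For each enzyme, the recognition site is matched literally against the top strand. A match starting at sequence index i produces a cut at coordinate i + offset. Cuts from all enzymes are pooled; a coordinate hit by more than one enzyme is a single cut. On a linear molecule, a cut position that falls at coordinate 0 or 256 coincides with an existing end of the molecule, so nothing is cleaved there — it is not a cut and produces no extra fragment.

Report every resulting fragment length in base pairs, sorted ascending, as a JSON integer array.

Site scan:
  DwuIII (ATCCA, off=4): starts [34, 60, 108, 119, 136, 140, 158, 175, 184, 206, 215, 229, 234, 242] → cuts [38, 64, 112, 123, 140, 144, 162, 179, 188, 210, 219, 233, 238, 246]
  WciX (TTTCTACT, off=6): starts [26, 40, 51, 66, 75, 83, 97, 126, 150, 164, 191, 221] → cuts [32, 46, 57, 72, 81, 89, 103, 132, 156, 170, 197, 227]

All cut coordinates (distinct, sorted): [32, 38, 46, 57, 64, 72, 81, 89, 103, 112, 123, 132, 140, 144, 156, 162, 170, 179, 188, 197, 210, 219, 227, 233, 238, 246]

Fragment lengths:
  [0,32): 32 bp
  [32,38): 6 bp
  [38,46): 8 bp
  [46,57): 11 bp
  [57,64): 7 bp
  [64,72): 8 bp
  [72,81): 9 bp
  [81,89): 8 bp
  [89,103): 14 bp
  [103,112): 9 bp
  [112,123): 11 bp
  [123,132): 9 bp
  [132,140): 8 bp
  [140,144): 4 bp
  [144,156): 12 bp
  [156,162): 6 bp
  [162,170): 8 bp
  [170,179): 9 bp
  [179,188): 9 bp
  [188,197): 9 bp
  [197,210): 13 bp
  [210,219): 9 bp
  [219,227): 8 bp
  [227,233): 6 bp
  [233,238): 5 bp
  [238,246): 8 bp
  [246,256): 10 bp

[4,5,6,6,6,7,8,8,8,8,8,8,8,9,9,9,9,9,9,9,10,11,11,12,13,14,32]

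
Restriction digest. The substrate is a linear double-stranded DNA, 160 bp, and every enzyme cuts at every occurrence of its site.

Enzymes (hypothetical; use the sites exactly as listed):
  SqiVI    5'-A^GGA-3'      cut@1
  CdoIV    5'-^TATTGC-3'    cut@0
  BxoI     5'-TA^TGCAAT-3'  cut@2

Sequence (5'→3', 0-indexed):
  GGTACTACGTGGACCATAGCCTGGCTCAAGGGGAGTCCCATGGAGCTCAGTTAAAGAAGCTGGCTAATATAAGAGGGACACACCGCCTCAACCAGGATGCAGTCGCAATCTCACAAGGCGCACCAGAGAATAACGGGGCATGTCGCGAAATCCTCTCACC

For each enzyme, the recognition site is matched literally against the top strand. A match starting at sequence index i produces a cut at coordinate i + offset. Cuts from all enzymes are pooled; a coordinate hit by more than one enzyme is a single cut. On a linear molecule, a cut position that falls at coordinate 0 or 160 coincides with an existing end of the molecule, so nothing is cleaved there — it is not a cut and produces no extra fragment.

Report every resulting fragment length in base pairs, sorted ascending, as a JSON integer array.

Scan for sites:
  SqiVI AGGA/1: at [93] ⇒ [94]
  CdoIV (TATTGC, off=0): no sites
  BxoI (TATGCAAT, off=2): no sites

All cut coordinates (distinct, sorted): [94]

Fragment lengths:
  [0,94): 94 bp
  [94,160): 66 bp

[66,94]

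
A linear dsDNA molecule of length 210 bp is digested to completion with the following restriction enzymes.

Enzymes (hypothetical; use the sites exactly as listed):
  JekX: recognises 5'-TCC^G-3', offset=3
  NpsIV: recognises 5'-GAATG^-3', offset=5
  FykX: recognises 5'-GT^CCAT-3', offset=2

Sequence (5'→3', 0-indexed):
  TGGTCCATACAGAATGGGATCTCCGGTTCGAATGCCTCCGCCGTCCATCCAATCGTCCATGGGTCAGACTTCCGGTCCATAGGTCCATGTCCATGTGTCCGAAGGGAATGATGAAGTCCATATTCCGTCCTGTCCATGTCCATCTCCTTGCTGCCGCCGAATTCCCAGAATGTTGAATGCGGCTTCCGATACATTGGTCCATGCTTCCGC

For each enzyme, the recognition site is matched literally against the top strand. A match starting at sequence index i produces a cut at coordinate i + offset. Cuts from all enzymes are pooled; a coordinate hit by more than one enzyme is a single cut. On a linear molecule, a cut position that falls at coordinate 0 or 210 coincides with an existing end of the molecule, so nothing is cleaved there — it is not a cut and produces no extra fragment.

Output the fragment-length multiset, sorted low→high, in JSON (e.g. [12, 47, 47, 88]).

Site scan:
  JekX (TCCG, off=3): starts [21, 36, 70, 97, 123, 184, 205] → cuts [24, 39, 73, 100, 126, 187, 208]
  NpsIV (GAATG, off=5): starts [11, 29, 105, 167, 174] → cuts [16, 34, 110, 172, 179]
  FykX (GTCCAT, off=2): starts [2, 42, 54, 74, 82, 88, 115, 131, 137, 196] → cuts [4, 44, 56, 76, 84, 90, 117, 133, 139, 198]

Pooled cuts: [4, 16, 24, 34, 39, 44, 56, 73, 76, 84, 90, 100, 110, 117, 126, 133, 139, 172, 179, 187, 198, 208]

Fragment lengths:
  [0,4): 4 bp
  [4,16): 12 bp
  [16,24): 8 bp
  [24,34): 10 bp
  [34,39): 5 bp
  [39,44): 5 bp
  [44,56): 12 bp
  [56,73): 17 bp
  [73,76): 3 bp
  [76,84): 8 bp
  [84,90): 6 bp
  [90,100): 10 bp
  [100,110): 10 bp
  [110,117): 7 bp
  [117,126): 9 bp
  [126,133): 7 bp
  [133,139): 6 bp
  [139,172): 33 bp
  [172,179): 7 bp
  [179,187): 8 bp
  [187,198): 11 bp
  [198,208): 10 bp
  [208,210): 2 bp

[2,3,4,5,5,6,6,7,7,7,8,8,8,9,10,10,10,10,11,12,12,17,33]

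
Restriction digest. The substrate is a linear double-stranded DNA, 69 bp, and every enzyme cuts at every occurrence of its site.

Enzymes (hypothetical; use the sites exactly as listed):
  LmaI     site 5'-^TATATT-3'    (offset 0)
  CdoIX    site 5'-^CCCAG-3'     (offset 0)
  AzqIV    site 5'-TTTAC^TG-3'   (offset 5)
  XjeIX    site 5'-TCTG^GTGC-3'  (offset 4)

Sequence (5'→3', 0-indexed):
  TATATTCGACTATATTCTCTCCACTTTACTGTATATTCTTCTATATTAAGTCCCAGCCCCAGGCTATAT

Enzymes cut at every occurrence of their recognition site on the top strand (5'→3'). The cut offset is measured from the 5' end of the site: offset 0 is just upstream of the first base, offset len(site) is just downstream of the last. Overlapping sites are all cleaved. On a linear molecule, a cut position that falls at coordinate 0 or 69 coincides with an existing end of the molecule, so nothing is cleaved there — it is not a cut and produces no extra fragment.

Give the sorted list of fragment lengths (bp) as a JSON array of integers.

Site scan:
  LmaI TATATT/0: at [0, 10, 31, 41] ⇒ [10, 31, 41] (position 0 is a terminus of the linear molecule — no cut)
  CdoIX CCCAG/0: at [51, 57] ⇒ [51, 57]
  AzqIV TTTACTG/5: at [24] ⇒ [29]
  XjeIX (TCTGGTGC, off=4): no sites

Pooled cuts: [10, 29, 31, 41, 51, 57]

Fragments:
  [0,10): 10 bp
  [10,29): 19 bp
  [29,31): 2 bp
  [31,41): 10 bp
  [41,51): 10 bp
  [51,57): 6 bp
  [57,69): 12 bp

[2,6,10,10,10,12,19]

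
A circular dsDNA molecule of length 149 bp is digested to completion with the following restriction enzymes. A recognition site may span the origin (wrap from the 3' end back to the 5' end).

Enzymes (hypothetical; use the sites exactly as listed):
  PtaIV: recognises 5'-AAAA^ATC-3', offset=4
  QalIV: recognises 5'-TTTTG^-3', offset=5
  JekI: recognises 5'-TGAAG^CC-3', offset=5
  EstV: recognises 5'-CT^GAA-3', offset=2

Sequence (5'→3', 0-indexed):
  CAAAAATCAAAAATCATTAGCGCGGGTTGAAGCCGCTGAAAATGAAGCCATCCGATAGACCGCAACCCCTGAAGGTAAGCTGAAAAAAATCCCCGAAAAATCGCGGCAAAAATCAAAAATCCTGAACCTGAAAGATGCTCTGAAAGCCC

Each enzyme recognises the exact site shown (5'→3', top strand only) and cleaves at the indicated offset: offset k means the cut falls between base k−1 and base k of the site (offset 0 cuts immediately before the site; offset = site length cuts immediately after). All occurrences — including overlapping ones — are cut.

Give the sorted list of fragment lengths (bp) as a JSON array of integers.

[5,5,6,7,7,7,10,11,11,12,12,13,20,23]

Scan for sites:
  PtaIV AAAAATC/4: at [1, 8, 84, 95, 107, 114] ⇒ [5, 12, 88, 99, 111, 118]
  QalIV (TTTTG, off=5): no sites
  JekI TGAAGCC/5: at [27, 42] ⇒ [32, 47]
  EstV CTGAA/2: at [35, 68, 79, 121, 127, 139] ⇒ [37, 70, 81, 123, 129, 141]

Pooled cuts: [5, 12, 32, 37, 47, 70, 81, 88, 99, 111, 118, 123, 129, 141]

Fragment lengths:
  5→12: 7 bp
  12→32: 20 bp
  32→37: 5 bp
  37→47: 10 bp
  47→70: 23 bp
  70→81: 11 bp
  81→88: 7 bp
  88→99: 11 bp
  99→111: 12 bp
  111→118: 7 bp
  118→123: 5 bp
  123→129: 6 bp
  129→141: 12 bp
  141→5 (wrap): 149-141+5 = 13 bp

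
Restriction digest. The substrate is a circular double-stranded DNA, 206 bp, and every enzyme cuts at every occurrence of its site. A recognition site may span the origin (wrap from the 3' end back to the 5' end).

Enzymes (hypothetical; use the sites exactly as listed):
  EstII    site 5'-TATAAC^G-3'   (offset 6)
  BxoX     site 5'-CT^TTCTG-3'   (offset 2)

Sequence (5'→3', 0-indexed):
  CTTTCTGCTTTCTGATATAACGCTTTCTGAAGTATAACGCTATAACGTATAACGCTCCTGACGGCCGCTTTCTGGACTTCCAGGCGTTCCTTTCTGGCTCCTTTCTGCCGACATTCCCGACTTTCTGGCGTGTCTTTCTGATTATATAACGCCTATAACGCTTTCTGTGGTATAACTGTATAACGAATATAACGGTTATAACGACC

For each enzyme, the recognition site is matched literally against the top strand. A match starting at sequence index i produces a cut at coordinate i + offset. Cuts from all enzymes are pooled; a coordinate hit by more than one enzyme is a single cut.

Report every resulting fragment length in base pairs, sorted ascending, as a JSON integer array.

Site scan:
  EstII TATAACG/6: at [15, 32, 40, 47, 144, 153, 178, 187, 196] ⇒ [21, 38, 46, 53, 150, 159, 184, 193, 202]
  BxoX CTTTCTG/2: at [0, 7, 22, 67, 89, 100, 120, 133, 160] ⇒ [2, 9, 24, 69, 91, 102, 122, 135, 162]

Pooled cuts: [2, 9, 21, 24, 38, 46, 53, 69, 91, 102, 122, 135, 150, 159, 162, 184, 193, 202]

Fragments:
  2→9: 7 bp
  9→21: 12 bp
  21→24: 3 bp
  24→38: 14 bp
  38→46: 8 bp
  46→53: 7 bp
  53→69: 16 bp
  69→91: 22 bp
  91→102: 11 bp
  102→122: 20 bp
  122→135: 13 bp
  135→150: 15 bp
  150→159: 9 bp
  159→162: 3 bp
  162→184: 22 bp
  184→193: 9 bp
  193→202: 9 bp
  202→2 (wrap): 206-202+2 = 6 bp

[3,3,6,7,7,8,9,9,9,11,12,13,14,15,16,20,22,22]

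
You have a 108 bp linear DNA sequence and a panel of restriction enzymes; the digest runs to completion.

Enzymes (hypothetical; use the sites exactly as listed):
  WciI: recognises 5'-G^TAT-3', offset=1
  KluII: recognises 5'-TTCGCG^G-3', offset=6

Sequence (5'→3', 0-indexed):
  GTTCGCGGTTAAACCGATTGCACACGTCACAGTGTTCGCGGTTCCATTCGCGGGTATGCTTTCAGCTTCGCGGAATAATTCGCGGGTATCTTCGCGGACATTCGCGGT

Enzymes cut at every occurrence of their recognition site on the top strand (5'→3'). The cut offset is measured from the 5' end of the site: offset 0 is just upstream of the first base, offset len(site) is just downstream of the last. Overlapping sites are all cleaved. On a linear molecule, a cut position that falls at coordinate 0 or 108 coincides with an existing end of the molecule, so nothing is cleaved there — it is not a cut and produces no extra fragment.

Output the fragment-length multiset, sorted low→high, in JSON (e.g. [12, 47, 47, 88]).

Site scan:
  WciI GTAT/1: at [53, 85] ⇒ [54, 86]
  KluII TTCGCGG/6: at [1, 34, 46, 66, 78, 90, 100] ⇒ [7, 40, 52, 72, 84, 96, 106]

Pooled cuts: [7, 40, 52, 54, 72, 84, 86, 96, 106]

Fragments:
  [0,7): 7 bp
  [7,40): 33 bp
  [40,52): 12 bp
  [52,54): 2 bp
  [54,72): 18 bp
  [72,84): 12 bp
  [84,86): 2 bp
  [86,96): 10 bp
  [96,106): 10 bp
  [106,108): 2 bp

[2,2,2,7,10,10,12,12,18,33]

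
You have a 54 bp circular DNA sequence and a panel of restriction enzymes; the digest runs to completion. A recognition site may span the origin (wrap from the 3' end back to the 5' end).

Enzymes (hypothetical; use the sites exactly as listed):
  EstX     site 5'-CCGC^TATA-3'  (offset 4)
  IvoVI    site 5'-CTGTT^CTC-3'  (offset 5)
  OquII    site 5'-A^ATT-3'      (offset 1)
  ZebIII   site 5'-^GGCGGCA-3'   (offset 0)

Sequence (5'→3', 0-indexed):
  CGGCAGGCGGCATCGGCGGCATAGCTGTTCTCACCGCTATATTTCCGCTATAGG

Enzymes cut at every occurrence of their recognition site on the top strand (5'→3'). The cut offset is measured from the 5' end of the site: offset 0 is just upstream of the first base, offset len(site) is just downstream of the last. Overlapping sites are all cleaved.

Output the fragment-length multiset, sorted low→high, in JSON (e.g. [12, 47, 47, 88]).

Per-enzyme occurrences:
  EstX (CCGCTATA, off=4): starts [33, 44] → cuts [37, 48]
  IvoVI (CTGTTCTC, off=5): starts [24] → cuts [29]
  OquII (AATT, off=1): no sites
  ZebIII (GGCGGCA, off=0): starts [5, 14, 52] → cuts [5, 14, 52]

All cut coordinates (distinct, sorted): [5, 14, 29, 37, 48, 52]

Fragments:
  5→14: 9 bp
  14→29: 15 bp
  29→37: 8 bp
  37→48: 11 bp
  48→52: 4 bp
  52→5 (wrap): 54-52+5 = 7 bp

[4,7,8,9,11,15]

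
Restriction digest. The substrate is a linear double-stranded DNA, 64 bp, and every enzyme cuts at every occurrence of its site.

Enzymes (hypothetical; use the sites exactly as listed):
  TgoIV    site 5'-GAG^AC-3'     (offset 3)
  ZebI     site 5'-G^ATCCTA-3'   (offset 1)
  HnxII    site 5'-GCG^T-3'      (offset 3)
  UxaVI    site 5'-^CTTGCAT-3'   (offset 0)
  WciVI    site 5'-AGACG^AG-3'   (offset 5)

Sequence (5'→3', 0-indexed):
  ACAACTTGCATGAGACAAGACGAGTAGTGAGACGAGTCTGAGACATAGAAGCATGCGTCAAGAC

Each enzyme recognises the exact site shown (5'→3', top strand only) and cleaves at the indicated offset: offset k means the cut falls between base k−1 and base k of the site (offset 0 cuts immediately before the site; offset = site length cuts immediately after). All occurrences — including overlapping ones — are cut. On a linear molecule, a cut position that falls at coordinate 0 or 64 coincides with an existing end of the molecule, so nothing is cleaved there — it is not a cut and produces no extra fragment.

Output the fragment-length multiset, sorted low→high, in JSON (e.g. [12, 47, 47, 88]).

[3,4,7,8,8,9,10,15]

Site scan:
  TgoIV GAGAC/3: at [11, 28, 39] ⇒ [14, 31, 42]
  ZebI (GATCCTA, off=1): no sites
  HnxII GCGT/3: at [54] ⇒ [57]
  UxaVI CTTGCAT/0: at [4] ⇒ [4]
  WciVI AGACGAG/5: at [17, 29] ⇒ [22, 34]

Pooled cuts: [4, 14, 22, 31, 34, 42, 57]

Fragment lengths:
  [0,4): 4 bp
  [4,14): 10 bp
  [14,22): 8 bp
  [22,31): 9 bp
  [31,34): 3 bp
  [34,42): 8 bp
  [42,57): 15 bp
  [57,64): 7 bp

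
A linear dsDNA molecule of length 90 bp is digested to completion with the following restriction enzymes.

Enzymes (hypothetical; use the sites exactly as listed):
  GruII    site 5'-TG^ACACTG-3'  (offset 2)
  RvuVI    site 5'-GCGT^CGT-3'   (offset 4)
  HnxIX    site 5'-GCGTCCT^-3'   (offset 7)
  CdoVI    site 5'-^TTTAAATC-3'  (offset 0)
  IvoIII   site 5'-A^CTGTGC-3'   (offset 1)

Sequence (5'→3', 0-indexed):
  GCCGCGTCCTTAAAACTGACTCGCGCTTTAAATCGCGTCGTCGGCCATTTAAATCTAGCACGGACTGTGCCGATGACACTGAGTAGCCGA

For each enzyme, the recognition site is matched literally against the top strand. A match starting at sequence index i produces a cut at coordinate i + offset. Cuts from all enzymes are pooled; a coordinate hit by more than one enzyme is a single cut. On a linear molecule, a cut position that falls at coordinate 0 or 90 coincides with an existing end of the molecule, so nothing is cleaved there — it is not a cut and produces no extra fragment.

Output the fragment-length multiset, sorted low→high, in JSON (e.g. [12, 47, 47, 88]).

[9,10,11,12,15,16,17]

Per-enzyme occurrences:
  GruII (TGACACTG, off=2): starts [73] → cuts [75]
  RvuVI (GCGTCGT, off=4): starts [34] → cuts [38]
  HnxIX (GCGTCCT, off=7): starts [3] → cuts [10]
  CdoVI (TTTAAATC, off=0): starts [26, 47] → cuts [26, 47]
  IvoIII (ACTGTGC, off=1): starts [63] → cuts [64]

Pooled cuts: [10, 26, 38, 47, 64, 75]

Fragment lengths:
  [0,10): 10 bp
  [10,26): 16 bp
  [26,38): 12 bp
  [38,47): 9 bp
  [47,64): 17 bp
  [64,75): 11 bp
  [75,90): 15 bp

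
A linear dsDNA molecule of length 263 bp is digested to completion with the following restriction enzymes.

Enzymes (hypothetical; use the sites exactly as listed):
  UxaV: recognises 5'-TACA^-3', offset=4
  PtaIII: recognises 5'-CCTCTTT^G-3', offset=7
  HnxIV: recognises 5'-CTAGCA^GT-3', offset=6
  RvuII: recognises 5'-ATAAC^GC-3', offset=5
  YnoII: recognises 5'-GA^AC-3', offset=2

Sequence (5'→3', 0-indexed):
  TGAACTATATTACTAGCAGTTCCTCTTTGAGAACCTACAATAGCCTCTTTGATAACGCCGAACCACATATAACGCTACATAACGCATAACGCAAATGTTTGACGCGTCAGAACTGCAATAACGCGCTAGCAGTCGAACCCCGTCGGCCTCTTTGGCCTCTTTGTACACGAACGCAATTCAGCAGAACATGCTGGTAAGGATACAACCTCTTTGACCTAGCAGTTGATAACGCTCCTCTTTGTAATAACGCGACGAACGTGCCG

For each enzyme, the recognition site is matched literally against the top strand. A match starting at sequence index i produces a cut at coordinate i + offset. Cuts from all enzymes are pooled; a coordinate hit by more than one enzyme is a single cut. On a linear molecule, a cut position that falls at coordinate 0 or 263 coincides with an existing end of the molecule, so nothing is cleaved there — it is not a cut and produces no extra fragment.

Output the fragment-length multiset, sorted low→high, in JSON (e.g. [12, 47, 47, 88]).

[3,3,4,4,5,5,5,6,6,7,7,7,8,8,8,9,9,9,9,10,10,11,11,12,15,15,17,19,21]

Scan for sites:
  UxaV (TACA, off=4): starts [35, 75, 163, 200] → cuts [39, 79, 167, 204]
  PtaIII (CCTCTTTG, off=7): starts [21, 43, 146, 155, 205, 233] → cuts [28, 50, 153, 162, 212, 240]
  HnxIV (CTAGCAGT, off=6): starts [12, 125, 215] → cuts [18, 131, 221]
  RvuII (ATAACGC, off=5): starts [51, 68, 78, 85, 117, 225, 243] → cuts [56, 73, 83, 90, 122, 230, 248]
  YnoII (GAAC, off=2): starts [1, 30, 59, 109, 134, 168, 183, 253] → cuts [3, 32, 61, 111, 136, 170, 185, 255]

Pooled cuts: [3, 18, 28, 32, 39, 50, 56, 61, 73, 79, 83, 90, 111, 122, 131, 136, 153, 162, 167, 170, 185, 204, 212, 221, 230, 240, 248, 255]

Fragments:
  [0,3): 3 bp
  [3,18): 15 bp
  [18,28): 10 bp
  [28,32): 4 bp
  [32,39): 7 bp
  [39,50): 11 bp
  [50,56): 6 bp
  [56,61): 5 bp
  [61,73): 12 bp
  [73,79): 6 bp
  [79,83): 4 bp
  [83,90): 7 bp
  [90,111): 21 bp
  [111,122): 11 bp
  [122,131): 9 bp
  [131,136): 5 bp
  [136,153): 17 bp
  [153,162): 9 bp
  [162,167): 5 bp
  [167,170): 3 bp
  [170,185): 15 bp
  [185,204): 19 bp
  [204,212): 8 bp
  [212,221): 9 bp
  [221,230): 9 bp
  [230,240): 10 bp
  [240,248): 8 bp
  [248,255): 7 bp
  [255,263): 8 bp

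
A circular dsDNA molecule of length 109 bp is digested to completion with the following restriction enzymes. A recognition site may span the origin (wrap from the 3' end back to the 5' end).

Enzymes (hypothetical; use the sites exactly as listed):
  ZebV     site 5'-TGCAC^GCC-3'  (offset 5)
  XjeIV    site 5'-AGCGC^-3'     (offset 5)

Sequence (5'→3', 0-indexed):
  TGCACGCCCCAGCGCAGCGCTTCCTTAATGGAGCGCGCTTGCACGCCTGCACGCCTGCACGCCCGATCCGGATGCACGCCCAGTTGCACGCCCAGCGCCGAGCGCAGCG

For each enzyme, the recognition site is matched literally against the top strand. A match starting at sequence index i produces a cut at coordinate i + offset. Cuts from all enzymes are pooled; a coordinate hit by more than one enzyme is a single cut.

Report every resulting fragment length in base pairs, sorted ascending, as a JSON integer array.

[5,7,8,8,8,9,9,10,12,16,17]

Site scan:
  ZebV TGCACGCC/5: at [0, 39, 47, 55, 72, 84] ⇒ [5, 44, 52, 60, 77, 89]
  XjeIV AGCGC/5: at [10, 15, 31, 93, 100] ⇒ [15, 20, 36, 98, 105]

Pooled cuts: [5, 15, 20, 36, 44, 52, 60, 77, 89, 98, 105]

Fragments:
  5→15: 10 bp
  15→20: 5 bp
  20→36: 16 bp
  36→44: 8 bp
  44→52: 8 bp
  52→60: 8 bp
  60→77: 17 bp
  77→89: 12 bp
  89→98: 9 bp
  98→105: 7 bp
  105→5 (wrap): 109-105+5 = 9 bp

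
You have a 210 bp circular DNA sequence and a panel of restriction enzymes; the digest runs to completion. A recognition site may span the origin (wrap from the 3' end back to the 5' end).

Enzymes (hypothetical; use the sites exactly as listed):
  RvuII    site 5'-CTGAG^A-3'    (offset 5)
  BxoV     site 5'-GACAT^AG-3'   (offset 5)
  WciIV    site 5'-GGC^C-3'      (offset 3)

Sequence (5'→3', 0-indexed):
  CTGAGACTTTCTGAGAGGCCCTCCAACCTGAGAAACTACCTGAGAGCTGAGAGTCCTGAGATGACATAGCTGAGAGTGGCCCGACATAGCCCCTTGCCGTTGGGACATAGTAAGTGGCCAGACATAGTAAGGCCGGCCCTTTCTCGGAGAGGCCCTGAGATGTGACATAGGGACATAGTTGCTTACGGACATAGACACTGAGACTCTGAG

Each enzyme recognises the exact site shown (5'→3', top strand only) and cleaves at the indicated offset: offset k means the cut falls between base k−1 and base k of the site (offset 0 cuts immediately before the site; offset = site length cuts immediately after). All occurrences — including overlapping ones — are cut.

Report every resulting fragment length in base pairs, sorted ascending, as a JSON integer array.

[4,4,6,6,7,7,7,7,7,8,8,9,9,10,10,10,12,13,13,16,16,21]

Per-enzyme occurrences:
  RvuII (CTGAGA, off=5): starts [0, 10, 27, 39, 46, 55, 69, 154, 197] → cuts [5, 15, 32, 44, 51, 60, 74, 159, 202]
  BxoV (GACATAG, off=5): starts [62, 82, 103, 120, 163, 171, 187] → cuts [67, 87, 108, 125, 168, 176, 192]
  WciIV (GGCC, off=3): starts [16, 77, 115, 130, 134, 150] → cuts [19, 80, 118, 133, 137, 153]

Pooled cuts: [5, 15, 19, 32, 44, 51, 60, 67, 74, 80, 87, 108, 118, 125, 133, 137, 153, 159, 168, 176, 192, 202]

Fragments:
  5→15: 10 bp
  15→19: 4 bp
  19→32: 13 bp
  32→44: 12 bp
  44→51: 7 bp
  51→60: 9 bp
  60→67: 7 bp
  67→74: 7 bp
  74→80: 6 bp
  80→87: 7 bp
  87→108: 21 bp
  108→118: 10 bp
  118→125: 7 bp
  125→133: 8 bp
  133→137: 4 bp
  137→153: 16 bp
  153→159: 6 bp
  159→168: 9 bp
  168→176: 8 bp
  176→192: 16 bp
  192→202: 10 bp
  202→5 (wrap): 210-202+5 = 13 bp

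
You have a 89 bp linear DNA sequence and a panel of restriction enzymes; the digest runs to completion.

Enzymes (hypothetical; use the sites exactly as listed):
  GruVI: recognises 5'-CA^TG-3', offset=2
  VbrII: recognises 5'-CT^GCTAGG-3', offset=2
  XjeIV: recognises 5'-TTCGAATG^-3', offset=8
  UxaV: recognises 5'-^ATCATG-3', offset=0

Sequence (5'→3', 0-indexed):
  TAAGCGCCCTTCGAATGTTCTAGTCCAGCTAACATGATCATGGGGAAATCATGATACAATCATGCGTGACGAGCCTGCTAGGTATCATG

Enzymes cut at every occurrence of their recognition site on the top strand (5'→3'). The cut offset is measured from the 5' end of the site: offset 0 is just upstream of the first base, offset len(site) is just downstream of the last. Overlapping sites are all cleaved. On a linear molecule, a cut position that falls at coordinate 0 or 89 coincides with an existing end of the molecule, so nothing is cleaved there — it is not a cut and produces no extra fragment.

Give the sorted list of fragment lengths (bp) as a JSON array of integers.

[2,2,4,4,4,4,7,7,7,14,17,17]

Scan for sites:
  GruVI CATG/2: at [32, 38, 49, 60, 85] ⇒ [34, 40, 51, 62, 87]
  VbrII CTGCTAGG/2: at [74] ⇒ [76]
  XjeIV TTCGAATG/8: at [9] ⇒ [17]
  UxaV ATCATG/0: at [36, 47, 58, 83] ⇒ [36, 47, 58, 83]

All cut coordinates (distinct, sorted): [17, 34, 36, 40, 47, 51, 58, 62, 76, 83, 87]

Fragments:
  [0,17): 17 bp
  [17,34): 17 bp
  [34,36): 2 bp
  [36,40): 4 bp
  [40,47): 7 bp
  [47,51): 4 bp
  [51,58): 7 bp
  [58,62): 4 bp
  [62,76): 14 bp
  [76,83): 7 bp
  [83,87): 4 bp
  [87,89): 2 bp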